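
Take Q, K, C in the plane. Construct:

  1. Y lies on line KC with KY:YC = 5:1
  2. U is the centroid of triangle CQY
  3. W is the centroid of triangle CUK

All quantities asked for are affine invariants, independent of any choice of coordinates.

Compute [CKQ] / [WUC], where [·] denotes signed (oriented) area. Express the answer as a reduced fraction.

Work in coordinates with Q = (0, 0), K = (1, 0), C = (0, 1).
1. Y lies on line KC with KY:YC = 5:1 ⇒ Y = (1/6, 5/6)
2. U is the centroid of triangle CQY ⇒ U = (1/18, 11/18)
3. W is the centroid of triangle CUK ⇒ W = (19/54, 29/54)
2·[CKQ] = -1, 2·[WUC] = -1/9
[CKQ]:[WUC] = -1:-1/9 = 9

[CKQ]:[WUC] = 9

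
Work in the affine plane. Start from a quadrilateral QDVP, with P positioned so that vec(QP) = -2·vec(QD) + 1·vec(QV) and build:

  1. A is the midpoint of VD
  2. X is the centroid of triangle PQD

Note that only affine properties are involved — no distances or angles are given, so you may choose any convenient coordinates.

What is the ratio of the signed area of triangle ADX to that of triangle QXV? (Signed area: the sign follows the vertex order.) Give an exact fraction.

[ADX]:[QXV] = 3/2

Set Q = (0, 0), D = (1, 0), V = (0, 1), P = (-2, 1); any affine frame gives the same invariant.
1. A is the midpoint of VD ⇒ A = (1/2, 1/2)
2. X is the centroid of triangle PQD ⇒ X = (-1/3, 1/3)
2·[ADX] = -1/2, 2·[QXV] = -1/3
[ADX]:[QXV] = -1/2:-1/3 = 3/2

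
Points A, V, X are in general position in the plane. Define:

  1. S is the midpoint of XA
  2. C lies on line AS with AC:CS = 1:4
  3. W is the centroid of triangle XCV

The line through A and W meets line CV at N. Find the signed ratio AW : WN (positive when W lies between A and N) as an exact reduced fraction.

AW:WN = -4/3

Work in coordinates with A = (0, 0), V = (1, 0), X = (0, 1).
1. S is the midpoint of XA ⇒ S = (0, 1/2)
2. C lies on line AS with AC:CS = 1:4 ⇒ C = (0, 1/10)
3. W is the centroid of triangle XCV ⇒ W = (1/3, 11/30)
line AW meets CV at N = (1/12, 11/120)
W = A + t·(N−A) with t = 4, so AW:WN = 4:-3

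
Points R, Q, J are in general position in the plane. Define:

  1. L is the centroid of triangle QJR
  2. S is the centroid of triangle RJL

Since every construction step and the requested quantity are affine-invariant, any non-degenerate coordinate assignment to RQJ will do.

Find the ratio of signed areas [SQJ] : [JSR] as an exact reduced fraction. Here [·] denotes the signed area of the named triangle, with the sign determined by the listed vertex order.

[SQJ]:[JSR] = -4

Choose coordinates R = (0, 0), Q = (1, 0), J = (0, 1).
1. L is the centroid of triangle QJR ⇒ L = (1/3, 1/3)
2. S is the centroid of triangle RJL ⇒ S = (1/9, 4/9)
2·[SQJ] = 4/9, 2·[JSR] = -1/9
[SQJ]:[JSR] = 4/9:-1/9 = -4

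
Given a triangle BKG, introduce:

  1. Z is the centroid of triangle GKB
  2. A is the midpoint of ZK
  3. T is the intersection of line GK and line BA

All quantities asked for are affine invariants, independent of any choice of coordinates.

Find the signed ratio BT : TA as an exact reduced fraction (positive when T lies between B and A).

BT:TA = -6

Work in coordinates with B = (0, 0), K = (1, 0), G = (0, 1).
1. Z is the centroid of triangle GKB ⇒ Z = (1/3, 1/3)
2. A is the midpoint of ZK ⇒ A = (2/3, 1/6)
3. T is the intersection of line GK and line BA ⇒ T = (4/5, 1/5)
T = B + t·(A−B) with t = 6/5, so BT:TA = t:(1−t) = 6/5:-1/5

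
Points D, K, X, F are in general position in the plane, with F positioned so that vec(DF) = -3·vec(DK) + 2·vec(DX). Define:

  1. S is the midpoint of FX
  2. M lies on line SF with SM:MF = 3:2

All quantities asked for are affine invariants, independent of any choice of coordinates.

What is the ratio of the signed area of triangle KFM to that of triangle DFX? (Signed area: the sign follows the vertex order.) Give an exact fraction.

[KFM]:[DFX] = 2/15

Set D = (0, 0), K = (1, 0), X = (0, 1), F = (-3, 2); any affine frame gives the same invariant.
1. S is the midpoint of FX ⇒ S = (-3/2, 3/2)
2. M lies on line SF with SM:MF = 3:2 ⇒ M = (-12/5, 9/5)
2·[KFM] = -2/5, 2·[DFX] = -3
[KFM]:[DFX] = -2/5:-3 = 2/15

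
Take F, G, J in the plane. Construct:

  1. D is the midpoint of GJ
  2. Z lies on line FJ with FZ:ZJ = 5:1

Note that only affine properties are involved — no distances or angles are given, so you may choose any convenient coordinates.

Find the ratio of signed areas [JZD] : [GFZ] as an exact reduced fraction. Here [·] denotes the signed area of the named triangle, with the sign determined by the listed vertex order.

Set F = (0, 0), G = (1, 0), J = (0, 1); any affine frame gives the same invariant.
1. D is the midpoint of GJ ⇒ D = (1/2, 1/2)
2. Z lies on line FJ with FZ:ZJ = 5:1 ⇒ Z = (0, 5/6)
2·[JZD] = 1/12, 2·[GFZ] = -5/6
[JZD]:[GFZ] = 1/12:-5/6 = -1/10

[JZD]:[GFZ] = -1/10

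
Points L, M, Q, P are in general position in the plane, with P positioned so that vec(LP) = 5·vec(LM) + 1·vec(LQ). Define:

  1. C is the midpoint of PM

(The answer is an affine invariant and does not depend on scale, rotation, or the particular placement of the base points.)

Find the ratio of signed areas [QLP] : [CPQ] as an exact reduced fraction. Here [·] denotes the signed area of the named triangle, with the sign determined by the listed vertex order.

Work in coordinates with L = (0, 0), M = (1, 0), Q = (0, 1), P = (5, 1).
1. C is the midpoint of PM ⇒ C = (3, 1/2)
2·[QLP] = 5, 2·[CPQ] = 5/2
[QLP]:[CPQ] = 5:5/2 = 2

[QLP]:[CPQ] = 2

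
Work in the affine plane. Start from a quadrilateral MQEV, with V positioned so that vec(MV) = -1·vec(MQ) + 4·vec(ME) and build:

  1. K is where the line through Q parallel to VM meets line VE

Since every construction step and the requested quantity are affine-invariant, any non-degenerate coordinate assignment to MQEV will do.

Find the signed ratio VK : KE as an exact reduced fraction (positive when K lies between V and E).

Assign M = (0, 0), Q = (1, 0), E = (0, 1), V = (-1, 4) — the answer is frame-independent, so this choice is without loss of generality.
1. K is where the line through Q parallel to VM meets line VE ⇒ K = (3, -8)
K = V + t·(E−V) with t = 4, so VK:KE = t:(1−t) = 4:-3

VK:KE = -4/3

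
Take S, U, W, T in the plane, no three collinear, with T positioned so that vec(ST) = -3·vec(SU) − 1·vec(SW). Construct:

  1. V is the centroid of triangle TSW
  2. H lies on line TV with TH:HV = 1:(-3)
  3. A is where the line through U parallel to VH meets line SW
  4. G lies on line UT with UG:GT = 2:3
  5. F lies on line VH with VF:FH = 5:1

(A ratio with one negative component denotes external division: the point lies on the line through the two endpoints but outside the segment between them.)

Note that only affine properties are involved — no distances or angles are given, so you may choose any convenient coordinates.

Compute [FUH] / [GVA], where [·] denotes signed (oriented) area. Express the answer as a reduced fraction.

Set S = (0, 0), U = (1, 0), W = (0, 1), T = (-3, -1); any affine frame gives the same invariant.
1. V is the centroid of triangle TSW ⇒ V = (-1, 0)
2. H lies on line TV with TH:HV = 1:(-3) ⇒ H = (-4, -3/2)
3. A is where the line through U parallel to VH meets line SW ⇒ A = (0, -1/2)
4. G lies on line UT with UG:GT = 2:3 ⇒ G = (-3/5, -2/5)
5. F lies on line VH with VF:FH = 5:1 ⇒ F = (-7/2, -5/4)
2·[FUH] = -1/2, 2·[GVA] = -1/5
[FUH]:[GVA] = -1/2:-1/5 = 5/2

[FUH]:[GVA] = 5/2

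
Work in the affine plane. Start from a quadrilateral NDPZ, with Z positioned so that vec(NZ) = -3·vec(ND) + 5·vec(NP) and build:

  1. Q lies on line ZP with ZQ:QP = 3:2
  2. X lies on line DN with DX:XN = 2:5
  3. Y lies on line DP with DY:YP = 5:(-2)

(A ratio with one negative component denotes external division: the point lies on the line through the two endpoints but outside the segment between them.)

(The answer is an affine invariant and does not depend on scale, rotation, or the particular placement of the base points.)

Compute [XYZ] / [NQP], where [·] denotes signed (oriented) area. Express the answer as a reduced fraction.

Choose coordinates N = (0, 0), D = (1, 0), P = (0, 1), Z = (-3, 5).
1. Q lies on line ZP with ZQ:QP = 3:2 ⇒ Q = (-6/5, 13/5)
2. X lies on line DN with DX:XN = 2:5 ⇒ X = (5/7, 0)
3. Y lies on line DP with DY:YP = 5:(-2) ⇒ Y = (-2/3, 5/3)
2·[XYZ] = -5/7, 2·[NQP] = -6/5
[XYZ]:[NQP] = -5/7:-6/5 = 25/42

[XYZ]:[NQP] = 25/42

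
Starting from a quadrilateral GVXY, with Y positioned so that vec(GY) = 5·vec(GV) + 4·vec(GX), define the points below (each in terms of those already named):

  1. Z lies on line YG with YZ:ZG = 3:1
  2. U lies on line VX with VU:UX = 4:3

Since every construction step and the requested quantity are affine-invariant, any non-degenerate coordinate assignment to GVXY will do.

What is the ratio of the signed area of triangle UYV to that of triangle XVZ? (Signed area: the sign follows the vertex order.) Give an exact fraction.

Choose coordinates G = (0, 0), V = (1, 0), X = (0, 1), Y = (5, 4).
1. Z lies on line YG with YZ:ZG = 3:1 ⇒ Z = (5/4, 1)
2. U lies on line VX with VU:UX = 4:3 ⇒ U = (3/7, 4/7)
2·[UYV] = -32/7, 2·[XVZ] = 5/4
[UYV]:[XVZ] = -32/7:5/4 = -128/35

[UYV]:[XVZ] = -128/35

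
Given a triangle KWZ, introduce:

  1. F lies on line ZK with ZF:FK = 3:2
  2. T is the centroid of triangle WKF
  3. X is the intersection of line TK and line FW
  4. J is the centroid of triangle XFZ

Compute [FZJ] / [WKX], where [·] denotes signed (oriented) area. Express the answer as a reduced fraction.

Set K = (0, 0), W = (1, 0), Z = (0, 1); any affine frame gives the same invariant.
1. F lies on line ZK with ZF:FK = 3:2 ⇒ F = (0, 2/5)
2. T is the centroid of triangle WKF ⇒ T = (1/3, 2/15)
3. X is the intersection of line TK and line FW ⇒ X = (1/2, 1/5)
4. J is the centroid of triangle XFZ ⇒ J = (1/6, 8/15)
2·[FZJ] = -1/10, 2·[WKX] = -1/5
[FZJ]:[WKX] = -1/10:-1/5 = 1/2

[FZJ]:[WKX] = 1/2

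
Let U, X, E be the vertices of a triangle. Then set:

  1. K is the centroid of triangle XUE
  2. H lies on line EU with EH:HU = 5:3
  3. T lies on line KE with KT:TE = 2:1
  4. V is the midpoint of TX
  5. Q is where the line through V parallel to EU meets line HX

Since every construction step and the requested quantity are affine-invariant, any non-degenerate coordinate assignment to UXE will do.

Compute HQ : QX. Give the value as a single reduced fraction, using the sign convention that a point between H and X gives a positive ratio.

HQ:QX = 5/4

Choose coordinates U = (0, 0), X = (1, 0), E = (0, 1).
1. K is the centroid of triangle XUE ⇒ K = (1/3, 1/3)
2. H lies on line EU with EH:HU = 5:3 ⇒ H = (0, 3/8)
3. T lies on line KE with KT:TE = 2:1 ⇒ T = (1/9, 7/9)
4. V is the midpoint of TX ⇒ V = (5/9, 7/18)
5. Q is where the line through V parallel to EU meets line HX ⇒ Q = (5/9, 1/6)
Q = H + t·(X−H) with t = 5/9, so HQ:QX = t:(1−t) = 5/9:4/9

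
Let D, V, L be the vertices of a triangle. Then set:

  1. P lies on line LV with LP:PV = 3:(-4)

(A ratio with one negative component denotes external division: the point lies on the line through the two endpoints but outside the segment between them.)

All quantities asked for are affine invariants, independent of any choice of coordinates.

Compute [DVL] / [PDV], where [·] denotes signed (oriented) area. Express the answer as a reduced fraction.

[DVL]:[PDV] = 1/4

Work in coordinates with D = (0, 0), V = (1, 0), L = (0, 1).
1. P lies on line LV with LP:PV = 3:(-4) ⇒ P = (-3, 4)
2·[DVL] = 1, 2·[PDV] = 4
[DVL]:[PDV] = 1:4 = 1/4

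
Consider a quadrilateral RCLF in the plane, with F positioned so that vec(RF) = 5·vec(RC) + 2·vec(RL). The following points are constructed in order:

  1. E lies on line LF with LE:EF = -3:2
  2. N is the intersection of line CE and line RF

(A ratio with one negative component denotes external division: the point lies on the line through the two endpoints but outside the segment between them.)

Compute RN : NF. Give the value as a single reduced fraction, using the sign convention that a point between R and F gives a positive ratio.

Choose coordinates R = (0, 0), C = (1, 0), L = (0, 1), F = (5, 2).
1. E lies on line LF with LE:EF = -3:2 ⇒ E = (15, 4)
2. N is the intersection of line CE and line RF ⇒ N = (-5/2, -1)
N = R + t·(F−R) with t = -1/2, so RN:NF = t:(1−t) = -1/2:3/2

RN:NF = -1/3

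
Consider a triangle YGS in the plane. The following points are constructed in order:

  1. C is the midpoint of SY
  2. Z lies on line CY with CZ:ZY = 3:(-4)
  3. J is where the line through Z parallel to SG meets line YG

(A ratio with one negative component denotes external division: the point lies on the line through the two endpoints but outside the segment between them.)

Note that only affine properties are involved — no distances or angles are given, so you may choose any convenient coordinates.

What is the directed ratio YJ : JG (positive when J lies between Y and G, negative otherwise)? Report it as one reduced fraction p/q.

Set Y = (0, 0), G = (1, 0), S = (0, 1); any affine frame gives the same invariant.
1. C is the midpoint of SY ⇒ C = (0, 1/2)
2. Z lies on line CY with CZ:ZY = 3:(-4) ⇒ Z = (0, 2)
3. J is where the line through Z parallel to SG meets line YG ⇒ J = (2, 0)
J = Y + t·(G−Y) with t = 2, so YJ:JG = t:(1−t) = 2:-1

YJ:JG = -2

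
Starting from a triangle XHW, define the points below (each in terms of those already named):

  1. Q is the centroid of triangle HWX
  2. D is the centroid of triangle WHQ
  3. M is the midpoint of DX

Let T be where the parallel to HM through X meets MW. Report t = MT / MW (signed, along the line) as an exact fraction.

t = -2/5

Choose coordinates X = (0, 0), H = (1, 0), W = (0, 1).
1. Q is the centroid of triangle HWX ⇒ Q = (1/3, 1/3)
2. D is the centroid of triangle WHQ ⇒ D = (4/9, 4/9)
3. M is the midpoint of DX ⇒ M = (2/9, 2/9)
through X parallel to HM: direction (-7/9, 2/9); meets MW at T = (14/45, -4/45)
T = M + t·(W−M) with t = -2/5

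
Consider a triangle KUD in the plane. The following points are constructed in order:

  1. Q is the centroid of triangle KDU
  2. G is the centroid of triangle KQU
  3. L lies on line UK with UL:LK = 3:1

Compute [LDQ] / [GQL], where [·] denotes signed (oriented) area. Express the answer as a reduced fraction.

Work in coordinates with K = (0, 0), U = (1, 0), D = (0, 1).
1. Q is the centroid of triangle KDU ⇒ Q = (1/3, 1/3)
2. G is the centroid of triangle KQU ⇒ G = (4/9, 1/9)
3. L lies on line UK with UL:LK = 3:1 ⇒ L = (1/4, 0)
2·[LDQ] = -1/6, 2·[GQL] = 1/18
[LDQ]:[GQL] = -1/6:1/18 = -3

[LDQ]:[GQL] = -3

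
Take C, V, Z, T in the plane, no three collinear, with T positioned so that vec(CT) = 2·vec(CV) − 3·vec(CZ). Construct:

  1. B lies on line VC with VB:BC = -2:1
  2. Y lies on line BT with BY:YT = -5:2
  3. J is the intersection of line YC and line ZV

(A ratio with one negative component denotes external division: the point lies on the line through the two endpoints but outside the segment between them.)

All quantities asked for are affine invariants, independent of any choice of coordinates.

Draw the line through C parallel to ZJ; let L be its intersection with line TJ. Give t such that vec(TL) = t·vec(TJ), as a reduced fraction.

Set C = (0, 0), V = (1, 0), Z = (0, 1), T = (2, -3); any affine frame gives the same invariant.
1. B lies on line VC with VB:BC = -2:1 ⇒ B = (-1, 0)
2. Y lies on line BT with BY:YT = -5:2 ⇒ Y = (4, -5)
3. J is the intersection of line YC and line ZV ⇒ J = (-4, 5)
through C parallel to ZJ: direction (-4, 4); meets TJ at L = (-1, 1)
L = T + t·(J−T) with t = 1/2

t = 1/2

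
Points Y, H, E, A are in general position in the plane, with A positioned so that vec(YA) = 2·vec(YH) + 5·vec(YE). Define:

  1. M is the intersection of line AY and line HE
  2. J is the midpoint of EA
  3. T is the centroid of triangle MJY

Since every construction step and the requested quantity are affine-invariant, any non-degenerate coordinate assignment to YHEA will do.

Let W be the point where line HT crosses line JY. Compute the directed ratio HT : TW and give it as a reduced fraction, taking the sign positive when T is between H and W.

Set Y = (0, 0), H = (1, 0), E = (0, 1), A = (2, 5); any affine frame gives the same invariant.
1. M is the intersection of line AY and line HE ⇒ M = (2/7, 5/7)
2. J is the midpoint of EA ⇒ J = (1, 3)
3. T is the centroid of triangle MJY ⇒ T = (3/7, 26/21)
line HT meets JY at W = (13/31, 39/31)
T = H + t·(W−H) with t = 62/63, so HT:TW = 62/63:1/63

HT:TW = 62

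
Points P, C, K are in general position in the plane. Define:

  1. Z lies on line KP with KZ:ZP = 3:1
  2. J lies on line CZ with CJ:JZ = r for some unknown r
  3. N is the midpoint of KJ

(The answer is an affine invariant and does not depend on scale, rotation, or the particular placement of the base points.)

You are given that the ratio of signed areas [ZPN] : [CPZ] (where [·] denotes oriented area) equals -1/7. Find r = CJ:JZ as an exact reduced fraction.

r = 5/2

Work in coordinates with P = (0, 0), C = (1, 0), K = (0, 1).
1. Z lies on line KP with KZ:ZP = 3:1 ⇒ Z = (0, 1/4)
2. With CJ:JZ = r, write λ = r/(r+1) so J = C + λ·(Z−C); J is affine-linear in λ
3. N is the midpoint of KJ ⇒ N is an affine combination of earlier points and hence also affine-linear in λ
Every point depending on J is an affine combination of J and λ-independent points, so each such coordinate is linear in λ; the λ² term in each signed area is a multiple of (Z−C)×(Z−C) = 0, so 2·[ZPN] and 2·[CPZ] are each linear in λ. Evaluating at λ=0 and λ=1:
  2·[ZPN] = -1/8·λ + 1/8,   2·[CPZ] = -1/4
So [ZPN]:[CPZ] = (-1/8·λ + 1/8) / (-1/4). Setting this equal to -1/7:
  -1/8·λ + 1/8 = -1/7·(-1/4)  ⇒  λ = 5/7
Then r = λ/(1−λ) = (5/7)/(2/7) = 5/2. Check: with r = 5/2, J = (2/7, 5/28) and [ZPN]:[CPZ] = -1/7 as required.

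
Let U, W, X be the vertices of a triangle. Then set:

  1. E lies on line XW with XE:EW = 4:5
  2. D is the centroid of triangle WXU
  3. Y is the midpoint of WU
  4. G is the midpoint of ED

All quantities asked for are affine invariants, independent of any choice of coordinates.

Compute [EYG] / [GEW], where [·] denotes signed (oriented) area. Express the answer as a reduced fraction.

Choose coordinates U = (0, 0), W = (1, 0), X = (0, 1).
1. E lies on line XW with XE:EW = 4:5 ⇒ E = (4/9, 5/9)
2. D is the centroid of triangle WXU ⇒ D = (1/3, 1/3)
3. Y is the midpoint of WU ⇒ Y = (1/2, 0)
4. G is the midpoint of ED ⇒ G = (7/18, 4/9)
2·[EYG] = -1/27, 2·[GEW] = -5/54
[EYG]:[GEW] = -1/27:-5/54 = 2/5

[EYG]:[GEW] = 2/5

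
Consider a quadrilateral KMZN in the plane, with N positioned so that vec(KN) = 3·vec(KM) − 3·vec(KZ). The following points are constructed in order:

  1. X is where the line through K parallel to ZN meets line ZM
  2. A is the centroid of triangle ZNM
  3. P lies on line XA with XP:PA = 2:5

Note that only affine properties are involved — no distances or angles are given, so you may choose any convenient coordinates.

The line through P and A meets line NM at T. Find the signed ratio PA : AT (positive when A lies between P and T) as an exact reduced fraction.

PA:AT = 55/7

Work in coordinates with K = (0, 0), M = (1, 0), Z = (0, 1), N = (3, -3).
1. X is where the line through K parallel to ZN meets line ZM ⇒ X = (-3, 4)
2. A is the centroid of triangle ZNM ⇒ A = (4/3, -2/3)
3. P lies on line XA with XP:PA = 2:5 ⇒ P = (-37/21, 8/3)
line PA meets NM at T = (19/11, -12/11)
A = P + t·(T−P) with t = 55/62, so PA:AT = 55/62:7/62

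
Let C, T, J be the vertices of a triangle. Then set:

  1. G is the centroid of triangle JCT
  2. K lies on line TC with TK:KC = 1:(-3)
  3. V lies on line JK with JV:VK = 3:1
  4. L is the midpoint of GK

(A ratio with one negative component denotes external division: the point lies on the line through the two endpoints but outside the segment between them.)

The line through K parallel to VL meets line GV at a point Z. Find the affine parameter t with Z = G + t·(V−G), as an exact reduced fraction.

Set C = (0, 0), T = (1, 0), J = (0, 1); any affine frame gives the same invariant.
1. G is the centroid of triangle JCT ⇒ G = (1/3, 1/3)
2. K lies on line TC with TK:KC = 1:(-3) ⇒ K = (3/2, 0)
3. V lies on line JK with JV:VK = 3:1 ⇒ V = (9/8, 1/4)
4. L is the midpoint of GK ⇒ L = (11/12, 1/6)
through K parallel to VL: direction (-5/24, -1/12); meets GV at Z = (23/12, 1/6)
Z = G + t·(V−G) with t = 2

t = 2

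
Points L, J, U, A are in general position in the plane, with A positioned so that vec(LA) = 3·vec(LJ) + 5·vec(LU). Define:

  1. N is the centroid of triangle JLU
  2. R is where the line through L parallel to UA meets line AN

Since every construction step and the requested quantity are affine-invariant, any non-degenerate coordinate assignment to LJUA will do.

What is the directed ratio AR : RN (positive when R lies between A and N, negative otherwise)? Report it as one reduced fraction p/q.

Set L = (0, 0), J = (1, 0), U = (0, 1), A = (3, 5); any affine frame gives the same invariant.
1. N is the centroid of triangle JLU ⇒ N = (1/3, 1/3)
2. R is where the line through L parallel to UA meets line AN ⇒ R = (3/5, 4/5)
R = A + t·(N−A) with t = 9/10, so AR:RN = t:(1−t) = 9/10:1/10

AR:RN = 9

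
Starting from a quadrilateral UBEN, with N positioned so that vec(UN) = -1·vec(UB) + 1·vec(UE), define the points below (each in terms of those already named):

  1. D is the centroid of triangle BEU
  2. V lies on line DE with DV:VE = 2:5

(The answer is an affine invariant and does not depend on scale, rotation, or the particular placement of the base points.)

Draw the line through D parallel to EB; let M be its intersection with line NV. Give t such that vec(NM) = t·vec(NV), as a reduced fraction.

Choose coordinates U = (0, 0), B = (1, 0), E = (0, 1), N = (-1, 1).
1. D is the centroid of triangle BEU ⇒ D = (1/3, 1/3)
2. V lies on line DE with DV:VE = 2:5 ⇒ V = (5/21, 11/21)
through D parallel to EB: direction (1, -1); meets NV at M = (1/12, 7/12)
M = N + t·(V−N) with t = 7/8

t = 7/8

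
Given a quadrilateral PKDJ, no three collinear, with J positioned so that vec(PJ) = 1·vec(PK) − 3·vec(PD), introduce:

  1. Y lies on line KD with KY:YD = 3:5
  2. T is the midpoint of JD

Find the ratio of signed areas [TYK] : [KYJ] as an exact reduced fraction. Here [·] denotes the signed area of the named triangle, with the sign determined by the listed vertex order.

[TYK]:[KYJ] = -1/2

Work in coordinates with P = (0, 0), K = (1, 0), D = (0, 1), J = (1, -3).
1. Y lies on line KD with KY:YD = 3:5 ⇒ Y = (5/8, 3/8)
2. T is the midpoint of JD ⇒ T = (1/2, -1)
2·[TYK] = -9/16, 2·[KYJ] = 9/8
[TYK]:[KYJ] = -9/16:9/8 = -1/2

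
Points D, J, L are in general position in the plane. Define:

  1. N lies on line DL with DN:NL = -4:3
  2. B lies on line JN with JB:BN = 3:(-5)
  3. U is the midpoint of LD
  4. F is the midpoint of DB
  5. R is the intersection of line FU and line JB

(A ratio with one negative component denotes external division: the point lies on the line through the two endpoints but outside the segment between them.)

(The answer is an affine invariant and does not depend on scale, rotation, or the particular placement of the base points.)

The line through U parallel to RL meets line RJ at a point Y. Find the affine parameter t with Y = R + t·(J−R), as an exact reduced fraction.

t = -35/138

Work in coordinates with D = (0, 0), J = (1, 0), L = (0, 1).
1. N lies on line DL with DN:NL = -4:3 ⇒ N = (0, 4)
2. B lies on line JN with JB:BN = 3:(-5) ⇒ B = (5/2, -6)
3. U is the midpoint of LD ⇒ U = (0, 1/2)
4. F is the midpoint of DB ⇒ F = (5/4, -3)
5. R is the intersection of line FU and line JB ⇒ R = (35/12, -23/3)
through U parallel to RL: direction (-35/12, 26/3); meets RJ at Y = (245/72, -173/18)
Y = R + t·(J−R) with t = -35/138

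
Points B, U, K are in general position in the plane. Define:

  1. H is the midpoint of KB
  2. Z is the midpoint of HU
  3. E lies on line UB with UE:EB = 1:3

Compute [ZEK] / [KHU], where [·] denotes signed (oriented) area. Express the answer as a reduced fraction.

[ZEK]:[KHU] = 1/8

Work in coordinates with B = (0, 0), U = (1, 0), K = (0, 1).
1. H is the midpoint of KB ⇒ H = (0, 1/2)
2. Z is the midpoint of HU ⇒ Z = (1/2, 1/4)
3. E lies on line UB with UE:EB = 1:3 ⇒ E = (3/4, 0)
2·[ZEK] = 1/16, 2·[KHU] = 1/2
[ZEK]:[KHU] = 1/16:1/2 = 1/8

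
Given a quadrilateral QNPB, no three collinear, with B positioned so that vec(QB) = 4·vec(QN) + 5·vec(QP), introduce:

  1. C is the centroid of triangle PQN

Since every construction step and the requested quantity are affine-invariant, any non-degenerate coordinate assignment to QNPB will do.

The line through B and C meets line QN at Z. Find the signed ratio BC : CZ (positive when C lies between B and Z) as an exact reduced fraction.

BC:CZ = 14

Set Q = (0, 0), N = (1, 0), P = (0, 1), B = (4, 5); any affine frame gives the same invariant.
1. C is the centroid of triangle PQN ⇒ C = (1/3, 1/3)
line BC meets QN at Z = (1/14, 0)
C = B + t·(Z−B) with t = 14/15, so BC:CZ = 14/15:1/15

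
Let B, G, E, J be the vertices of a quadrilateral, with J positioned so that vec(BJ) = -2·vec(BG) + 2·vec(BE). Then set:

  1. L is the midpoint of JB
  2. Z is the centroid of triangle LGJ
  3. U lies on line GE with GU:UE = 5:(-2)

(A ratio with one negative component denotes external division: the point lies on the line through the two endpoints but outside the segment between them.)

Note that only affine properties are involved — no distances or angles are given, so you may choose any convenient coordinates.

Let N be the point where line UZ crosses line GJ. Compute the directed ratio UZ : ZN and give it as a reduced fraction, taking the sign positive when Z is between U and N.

UZ:ZN = -6

Assign B = (0, 0), G = (1, 0), E = (0, 1), J = (-2, 2) — the answer is frame-independent, so this choice is without loss of generality.
1. L is the midpoint of JB ⇒ L = (-1, 1)
2. Z is the centroid of triangle LGJ ⇒ Z = (-2/3, 1)
3. U lies on line GE with GU:UE = 5:(-2) ⇒ U = (-2/3, 5/3)
line UZ meets GJ at N = (-2/3, 10/9)
Z = U + t·(N−U) with t = 6/5, so UZ:ZN = 6/5:-1/5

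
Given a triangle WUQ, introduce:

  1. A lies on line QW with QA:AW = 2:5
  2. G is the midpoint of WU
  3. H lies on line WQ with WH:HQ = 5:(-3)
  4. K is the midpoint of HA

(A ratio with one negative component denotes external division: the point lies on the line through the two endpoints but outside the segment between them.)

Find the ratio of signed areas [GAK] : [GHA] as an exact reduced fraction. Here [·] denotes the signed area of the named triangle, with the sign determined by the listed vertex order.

Work in coordinates with W = (0, 0), U = (1, 0), Q = (0, 1).
1. A lies on line QW with QA:AW = 2:5 ⇒ A = (0, 5/7)
2. G is the midpoint of WU ⇒ G = (1/2, 0)
3. H lies on line WQ with WH:HQ = 5:(-3) ⇒ H = (0, 5/2)
4. K is the midpoint of HA ⇒ K = (0, 45/28)
2·[GAK] = -25/56, 2·[GHA] = 25/28
[GAK]:[GHA] = -25/56:25/28 = -1/2

[GAK]:[GHA] = -1/2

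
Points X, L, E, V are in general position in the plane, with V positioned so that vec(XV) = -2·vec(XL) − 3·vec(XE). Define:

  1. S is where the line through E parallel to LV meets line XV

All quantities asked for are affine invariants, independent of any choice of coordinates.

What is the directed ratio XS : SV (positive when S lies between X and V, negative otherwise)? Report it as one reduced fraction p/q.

XS:SV = -1/2

Work in coordinates with X = (0, 0), L = (1, 0), E = (0, 1), V = (-2, -3).
1. S is where the line through E parallel to LV meets line XV ⇒ S = (2, 3)
S = X + t·(V−X) with t = -1, so XS:SV = t:(1−t) = -1:2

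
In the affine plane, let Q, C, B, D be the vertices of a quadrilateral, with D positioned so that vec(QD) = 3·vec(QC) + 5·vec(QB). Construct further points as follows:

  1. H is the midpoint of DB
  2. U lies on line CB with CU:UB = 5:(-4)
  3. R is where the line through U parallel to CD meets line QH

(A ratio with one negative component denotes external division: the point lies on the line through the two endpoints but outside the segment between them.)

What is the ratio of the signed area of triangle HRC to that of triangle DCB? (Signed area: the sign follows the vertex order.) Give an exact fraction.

[HRC]:[DCB] = -9

Work in coordinates with Q = (0, 0), C = (1, 0), B = (0, 1), D = (3, 5).
1. H is the midpoint of DB ⇒ H = (3/2, 3)
2. U lies on line CB with CU:UB = 5:(-4) ⇒ U = (-4, 5)
3. R is where the line through U parallel to CD meets line QH ⇒ R = (-30, -60)
2·[HRC] = 63, 2·[DCB] = -7
[HRC]:[DCB] = 63:-7 = -9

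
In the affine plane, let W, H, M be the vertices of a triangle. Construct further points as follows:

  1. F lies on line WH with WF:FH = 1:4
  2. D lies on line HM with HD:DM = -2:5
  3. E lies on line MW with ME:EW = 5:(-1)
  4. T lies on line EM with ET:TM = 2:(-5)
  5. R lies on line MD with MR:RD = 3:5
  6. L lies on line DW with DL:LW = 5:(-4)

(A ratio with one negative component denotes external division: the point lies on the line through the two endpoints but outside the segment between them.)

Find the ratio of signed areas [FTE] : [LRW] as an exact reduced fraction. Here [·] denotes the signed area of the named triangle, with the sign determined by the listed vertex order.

[FTE]:[LRW] = 1/25

Work in coordinates with W = (0, 0), H = (1, 0), M = (0, 1).
1. F lies on line WH with WF:FH = 1:4 ⇒ F = (1/5, 0)
2. D lies on line HM with HD:DM = -2:5 ⇒ D = (5/3, -2/3)
3. E lies on line MW with ME:EW = 5:(-1) ⇒ E = (0, -1/4)
4. T lies on line EM with ET:TM = 2:(-5) ⇒ T = (0, -13/12)
5. R lies on line MD with MR:RD = 3:5 ⇒ R = (5/8, 3/8)
6. L lies on line DW with DL:LW = 5:(-4) ⇒ L = (-20/3, 8/3)
2·[FTE] = -1/6, 2·[LRW] = -25/6
[FTE]:[LRW] = -1/6:-25/6 = 1/25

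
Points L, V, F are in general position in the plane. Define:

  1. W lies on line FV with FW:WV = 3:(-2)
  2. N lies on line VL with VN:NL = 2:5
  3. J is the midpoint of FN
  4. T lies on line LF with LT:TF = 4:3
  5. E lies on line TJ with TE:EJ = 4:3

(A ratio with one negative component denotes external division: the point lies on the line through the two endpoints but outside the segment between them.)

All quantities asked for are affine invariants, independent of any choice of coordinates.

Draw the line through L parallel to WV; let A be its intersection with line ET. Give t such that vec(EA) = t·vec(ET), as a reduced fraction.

t = 9/2

Work in coordinates with L = (0, 0), V = (1, 0), F = (0, 1).
1. W lies on line FV with FW:WV = 3:(-2) ⇒ W = (3, -2)
2. N lies on line VL with VN:NL = 2:5 ⇒ N = (5/7, 0)
3. J is the midpoint of FN ⇒ J = (5/14, 1/2)
4. T lies on line LF with LT:TF = 4:3 ⇒ T = (0, 4/7)
5. E lies on line TJ with TE:EJ = 4:3 ⇒ E = (10/49, 26/49)
through L parallel to WV: direction (-2, 2); meets ET at A = (-5/7, 5/7)
A = E + t·(T−E) with t = 9/2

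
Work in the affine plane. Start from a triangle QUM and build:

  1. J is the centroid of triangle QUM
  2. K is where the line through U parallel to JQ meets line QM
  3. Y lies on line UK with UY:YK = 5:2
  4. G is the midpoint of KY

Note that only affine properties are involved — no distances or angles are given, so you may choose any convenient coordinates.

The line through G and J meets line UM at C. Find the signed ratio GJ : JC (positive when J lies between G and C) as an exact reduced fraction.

Work in coordinates with Q = (0, 0), U = (1, 0), M = (0, 1).
1. J is the centroid of triangle QUM ⇒ J = (1/3, 1/3)
2. K is where the line through U parallel to JQ meets line QM ⇒ K = (0, -1)
3. Y lies on line UK with UY:YK = 5:2 ⇒ Y = (2/7, -5/7)
4. G is the midpoint of KY ⇒ G = (1/7, -6/7)
line GJ meets UM at C = (11/29, 18/29)
J = G + t·(C−G) with t = 29/36, so GJ:JC = 29/36:7/36

GJ:JC = 29/7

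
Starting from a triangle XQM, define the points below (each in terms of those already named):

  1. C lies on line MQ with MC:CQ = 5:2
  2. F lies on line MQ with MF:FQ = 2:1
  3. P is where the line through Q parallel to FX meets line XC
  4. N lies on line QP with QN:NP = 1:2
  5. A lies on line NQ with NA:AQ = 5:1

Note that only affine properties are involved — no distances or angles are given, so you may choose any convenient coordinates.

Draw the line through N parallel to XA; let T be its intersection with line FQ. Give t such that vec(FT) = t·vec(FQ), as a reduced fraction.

t = -1/2

Choose coordinates X = (0, 0), Q = (1, 0), M = (0, 1).
1. C lies on line MQ with MC:CQ = 5:2 ⇒ C = (5/7, 2/7)
2. F lies on line MQ with MF:FQ = 2:1 ⇒ F = (2/3, 1/3)
3. P is where the line through Q parallel to FX meets line XC ⇒ P = (5, 2)
4. N lies on line QP with QN:NP = 1:2 ⇒ N = (7/3, 2/3)
5. A lies on line NQ with NA:AQ = 5:1 ⇒ A = (11/9, 1/9)
through N parallel to XA: direction (11/9, 1/9); meets FQ at T = (1/2, 1/2)
T = F + t·(Q−F) with t = -1/2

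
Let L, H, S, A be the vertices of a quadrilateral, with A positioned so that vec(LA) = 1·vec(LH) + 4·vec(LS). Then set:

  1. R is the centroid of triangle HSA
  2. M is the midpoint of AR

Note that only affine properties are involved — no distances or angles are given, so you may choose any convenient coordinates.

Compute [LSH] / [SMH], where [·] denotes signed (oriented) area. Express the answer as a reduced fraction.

Set L = (0, 0), H = (1, 0), S = (0, 1), A = (1, 4); any affine frame gives the same invariant.
1. R is the centroid of triangle HSA ⇒ R = (2/3, 5/3)
2. M is the midpoint of AR ⇒ M = (5/6, 17/6)
2·[LSH] = -1, 2·[SMH] = -8/3
[LSH]:[SMH] = -1:-8/3 = 3/8

[LSH]:[SMH] = 3/8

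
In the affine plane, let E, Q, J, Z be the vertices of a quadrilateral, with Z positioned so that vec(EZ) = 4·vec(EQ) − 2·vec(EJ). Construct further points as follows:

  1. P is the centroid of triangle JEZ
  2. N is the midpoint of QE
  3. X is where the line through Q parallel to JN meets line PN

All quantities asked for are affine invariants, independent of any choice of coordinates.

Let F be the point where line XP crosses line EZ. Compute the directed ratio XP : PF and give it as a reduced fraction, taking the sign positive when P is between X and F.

Choose coordinates E = (0, 0), Q = (1, 0), J = (0, 1), Z = (4, -2).
1. P is the centroid of triangle JEZ ⇒ P = (4/3, -1/3)
2. N is the midpoint of QE ⇒ N = (1/2, 0)
3. X is where the line through Q parallel to JN meets line PN ⇒ X = (9/8, -1/4)
line XP meets EZ at F = (-2, 1)
P = X + t·(F−X) with t = -1/15, so XP:PF = -1/15:16/15

XP:PF = -1/16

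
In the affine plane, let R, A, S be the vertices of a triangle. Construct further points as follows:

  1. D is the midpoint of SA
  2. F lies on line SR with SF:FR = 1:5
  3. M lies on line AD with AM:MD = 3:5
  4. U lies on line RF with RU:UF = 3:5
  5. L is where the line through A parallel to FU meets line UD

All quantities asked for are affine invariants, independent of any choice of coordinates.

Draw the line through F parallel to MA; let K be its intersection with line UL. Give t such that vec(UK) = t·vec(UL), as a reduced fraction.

Assign R = (0, 0), A = (1, 0), S = (0, 1) — the answer is frame-independent, so this choice is without loss of generality.
1. D is the midpoint of SA ⇒ D = (1/2, 1/2)
2. F lies on line SR with SF:FR = 1:5 ⇒ F = (0, 5/6)
3. M lies on line AD with AM:MD = 3:5 ⇒ M = (13/16, 3/16)
4. U lies on line RF with RU:UF = 3:5 ⇒ U = (0, 5/16)
5. L is where the line through A parallel to FU meets line UD ⇒ L = (1, 11/16)
through F parallel to MA: direction (3/16, -3/16); meets UL at K = (25/66, 5/11)
K = U + t·(L−U) with t = 25/66

t = 25/66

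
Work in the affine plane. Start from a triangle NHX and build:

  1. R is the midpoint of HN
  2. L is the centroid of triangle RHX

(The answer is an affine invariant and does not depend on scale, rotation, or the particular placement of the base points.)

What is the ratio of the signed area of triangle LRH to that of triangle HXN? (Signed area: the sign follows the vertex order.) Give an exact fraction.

[LRH]:[HXN] = 1/6

Assign N = (0, 0), H = (1, 0), X = (0, 1) — the answer is frame-independent, so this choice is without loss of generality.
1. R is the midpoint of HN ⇒ R = (1/2, 0)
2. L is the centroid of triangle RHX ⇒ L = (1/2, 1/3)
2·[LRH] = 1/6, 2·[HXN] = 1
[LRH]:[HXN] = 1/6:1 = 1/6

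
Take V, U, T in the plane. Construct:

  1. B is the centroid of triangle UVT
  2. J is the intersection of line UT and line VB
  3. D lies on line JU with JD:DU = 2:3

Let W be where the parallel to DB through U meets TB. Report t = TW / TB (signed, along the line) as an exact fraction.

Assign V = (0, 0), U = (1, 0), T = (0, 1) — the answer is frame-independent, so this choice is without loss of generality.
1. B is the centroid of triangle UVT ⇒ B = (1/3, 1/3)
2. J is the intersection of line UT and line VB ⇒ J = (1/2, 1/2)
3. D lies on line JU with JD:DU = 2:3 ⇒ D = (7/10, 3/10)
through U parallel to DB: direction (-11/30, 1/30); meets TB at W = (10/21, 1/21)
W = T + t·(B−T) with t = 10/7

t = 10/7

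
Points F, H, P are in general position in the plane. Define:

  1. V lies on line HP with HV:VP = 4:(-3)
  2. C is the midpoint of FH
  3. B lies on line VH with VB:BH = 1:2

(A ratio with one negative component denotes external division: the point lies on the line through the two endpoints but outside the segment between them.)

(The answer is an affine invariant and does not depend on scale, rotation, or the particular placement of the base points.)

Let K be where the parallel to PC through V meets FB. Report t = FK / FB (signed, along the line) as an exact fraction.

t = 3

Choose coordinates F = (0, 0), H = (1, 0), P = (0, 1).
1. V lies on line HP with HV:VP = 4:(-3) ⇒ V = (-3, 4)
2. C is the midpoint of FH ⇒ C = (1/2, 0)
3. B lies on line VH with VB:BH = 1:2 ⇒ B = (-5/3, 8/3)
through V parallel to PC: direction (1/2, -1); meets FB at K = (-5, 8)
K = F + t·(B−F) with t = 3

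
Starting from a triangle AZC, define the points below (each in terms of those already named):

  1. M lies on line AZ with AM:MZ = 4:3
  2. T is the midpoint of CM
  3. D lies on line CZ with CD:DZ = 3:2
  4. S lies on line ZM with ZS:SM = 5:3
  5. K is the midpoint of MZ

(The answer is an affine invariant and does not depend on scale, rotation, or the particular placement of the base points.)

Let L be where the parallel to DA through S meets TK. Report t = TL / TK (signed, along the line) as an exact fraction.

t = 67/70

Set A = (0, 0), Z = (1, 0), C = (0, 1); any affine frame gives the same invariant.
1. M lies on line AZ with AM:MZ = 4:3 ⇒ M = (4/7, 0)
2. T is the midpoint of CM ⇒ T = (2/7, 1/2)
3. D lies on line CZ with CD:DZ = 3:2 ⇒ D = (3/5, 2/5)
4. S lies on line ZM with ZS:SM = 5:3 ⇒ S = (41/56, 0)
5. K is the midpoint of MZ ⇒ K = (11/14, 0)
through S parallel to DA: direction (-3/5, -2/5); meets TK at L = (107/140, 3/140)
L = T + t·(K−T) with t = 67/70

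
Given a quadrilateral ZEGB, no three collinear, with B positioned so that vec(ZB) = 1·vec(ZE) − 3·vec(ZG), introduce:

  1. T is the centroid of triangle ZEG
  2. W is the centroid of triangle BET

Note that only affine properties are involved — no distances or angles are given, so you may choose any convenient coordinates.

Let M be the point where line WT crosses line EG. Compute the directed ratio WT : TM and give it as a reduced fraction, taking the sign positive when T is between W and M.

WT:TM = 7/3

Choose coordinates Z = (0, 0), E = (1, 0), G = (0, 1), B = (1, -3).
1. T is the centroid of triangle ZEG ⇒ T = (1/3, 1/3)
2. W is the centroid of triangle BET ⇒ W = (7/9, -8/9)
line WT meets EG at M = (1/7, 6/7)
T = W + t·(M−W) with t = 7/10, so WT:TM = 7/10:3/10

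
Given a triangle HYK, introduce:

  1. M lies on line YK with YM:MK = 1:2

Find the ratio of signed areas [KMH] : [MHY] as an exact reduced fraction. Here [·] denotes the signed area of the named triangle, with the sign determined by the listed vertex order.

[KMH]:[MHY] = -2

Choose coordinates H = (0, 0), Y = (1, 0), K = (0, 1).
1. M lies on line YK with YM:MK = 1:2 ⇒ M = (2/3, 1/3)
2·[KMH] = -2/3, 2·[MHY] = 1/3
[KMH]:[MHY] = -2/3:1/3 = -2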